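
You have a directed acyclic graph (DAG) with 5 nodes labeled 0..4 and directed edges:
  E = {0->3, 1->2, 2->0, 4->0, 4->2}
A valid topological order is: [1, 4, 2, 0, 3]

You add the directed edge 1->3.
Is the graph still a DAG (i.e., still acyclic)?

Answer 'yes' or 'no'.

Given toposort: [1, 4, 2, 0, 3]
Position of 1: index 0; position of 3: index 4
New edge 1->3: forward
Forward edge: respects the existing order. Still a DAG, same toposort still valid.
Still a DAG? yes

Answer: yes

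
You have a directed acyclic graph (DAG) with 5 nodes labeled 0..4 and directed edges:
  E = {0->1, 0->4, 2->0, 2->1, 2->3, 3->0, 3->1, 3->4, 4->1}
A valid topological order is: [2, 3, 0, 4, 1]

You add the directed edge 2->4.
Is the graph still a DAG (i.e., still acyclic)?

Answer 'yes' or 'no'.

Answer: yes

Derivation:
Given toposort: [2, 3, 0, 4, 1]
Position of 2: index 0; position of 4: index 3
New edge 2->4: forward
Forward edge: respects the existing order. Still a DAG, same toposort still valid.
Still a DAG? yes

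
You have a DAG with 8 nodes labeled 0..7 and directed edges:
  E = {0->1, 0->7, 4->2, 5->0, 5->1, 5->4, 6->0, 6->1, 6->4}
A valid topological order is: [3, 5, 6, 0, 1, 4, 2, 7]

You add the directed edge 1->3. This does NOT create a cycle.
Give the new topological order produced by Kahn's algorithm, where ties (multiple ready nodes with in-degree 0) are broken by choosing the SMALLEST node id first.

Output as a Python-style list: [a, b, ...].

Old toposort: [3, 5, 6, 0, 1, 4, 2, 7]
Added edge: 1->3
Position of 1 (4) > position of 3 (0). Must reorder: 1 must now come before 3.
Run Kahn's algorithm (break ties by smallest node id):
  initial in-degrees: [2, 3, 1, 1, 2, 0, 0, 1]
  ready (indeg=0): [5, 6]
  pop 5: indeg[0]->1; indeg[1]->2; indeg[4]->1 | ready=[6] | order so far=[5]
  pop 6: indeg[0]->0; indeg[1]->1; indeg[4]->0 | ready=[0, 4] | order so far=[5, 6]
  pop 0: indeg[1]->0; indeg[7]->0 | ready=[1, 4, 7] | order so far=[5, 6, 0]
  pop 1: indeg[3]->0 | ready=[3, 4, 7] | order so far=[5, 6, 0, 1]
  pop 3: no out-edges | ready=[4, 7] | order so far=[5, 6, 0, 1, 3]
  pop 4: indeg[2]->0 | ready=[2, 7] | order so far=[5, 6, 0, 1, 3, 4]
  pop 2: no out-edges | ready=[7] | order so far=[5, 6, 0, 1, 3, 4, 2]
  pop 7: no out-edges | ready=[] | order so far=[5, 6, 0, 1, 3, 4, 2, 7]
  Result: [5, 6, 0, 1, 3, 4, 2, 7]

Answer: [5, 6, 0, 1, 3, 4, 2, 7]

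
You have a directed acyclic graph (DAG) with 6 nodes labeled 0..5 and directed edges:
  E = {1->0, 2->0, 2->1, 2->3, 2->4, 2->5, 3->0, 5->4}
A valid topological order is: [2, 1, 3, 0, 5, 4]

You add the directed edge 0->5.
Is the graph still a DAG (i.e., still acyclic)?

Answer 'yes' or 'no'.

Given toposort: [2, 1, 3, 0, 5, 4]
Position of 0: index 3; position of 5: index 4
New edge 0->5: forward
Forward edge: respects the existing order. Still a DAG, same toposort still valid.
Still a DAG? yes

Answer: yes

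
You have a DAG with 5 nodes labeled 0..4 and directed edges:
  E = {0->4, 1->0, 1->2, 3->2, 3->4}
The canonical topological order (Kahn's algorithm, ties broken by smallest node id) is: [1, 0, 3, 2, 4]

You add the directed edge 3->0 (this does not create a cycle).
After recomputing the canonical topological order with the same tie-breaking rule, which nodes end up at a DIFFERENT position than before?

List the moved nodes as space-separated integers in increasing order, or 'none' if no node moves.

Old toposort: [1, 0, 3, 2, 4]
Added edge 3->0
Recompute Kahn (smallest-id tiebreak):
  initial in-degrees: [2, 0, 2, 0, 2]
  ready (indeg=0): [1, 3]
  pop 1: indeg[0]->1; indeg[2]->1 | ready=[3] | order so far=[1]
  pop 3: indeg[0]->0; indeg[2]->0; indeg[4]->1 | ready=[0, 2] | order so far=[1, 3]
  pop 0: indeg[4]->0 | ready=[2, 4] | order so far=[1, 3, 0]
  pop 2: no out-edges | ready=[4] | order so far=[1, 3, 0, 2]
  pop 4: no out-edges | ready=[] | order so far=[1, 3, 0, 2, 4]
New canonical toposort: [1, 3, 0, 2, 4]
Compare positions:
  Node 0: index 1 -> 2 (moved)
  Node 1: index 0 -> 0 (same)
  Node 2: index 3 -> 3 (same)
  Node 3: index 2 -> 1 (moved)
  Node 4: index 4 -> 4 (same)
Nodes that changed position: 0 3

Answer: 0 3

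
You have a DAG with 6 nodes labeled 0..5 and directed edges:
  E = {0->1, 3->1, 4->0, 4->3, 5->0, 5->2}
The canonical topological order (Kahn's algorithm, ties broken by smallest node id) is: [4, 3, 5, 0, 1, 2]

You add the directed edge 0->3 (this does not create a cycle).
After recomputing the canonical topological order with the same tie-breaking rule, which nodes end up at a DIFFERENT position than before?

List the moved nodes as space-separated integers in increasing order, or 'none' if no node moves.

Answer: 0 1 2 3 5

Derivation:
Old toposort: [4, 3, 5, 0, 1, 2]
Added edge 0->3
Recompute Kahn (smallest-id tiebreak):
  initial in-degrees: [2, 2, 1, 2, 0, 0]
  ready (indeg=0): [4, 5]
  pop 4: indeg[0]->1; indeg[3]->1 | ready=[5] | order so far=[4]
  pop 5: indeg[0]->0; indeg[2]->0 | ready=[0, 2] | order so far=[4, 5]
  pop 0: indeg[1]->1; indeg[3]->0 | ready=[2, 3] | order so far=[4, 5, 0]
  pop 2: no out-edges | ready=[3] | order so far=[4, 5, 0, 2]
  pop 3: indeg[1]->0 | ready=[1] | order so far=[4, 5, 0, 2, 3]
  pop 1: no out-edges | ready=[] | order so far=[4, 5, 0, 2, 3, 1]
New canonical toposort: [4, 5, 0, 2, 3, 1]
Compare positions:
  Node 0: index 3 -> 2 (moved)
  Node 1: index 4 -> 5 (moved)
  Node 2: index 5 -> 3 (moved)
  Node 3: index 1 -> 4 (moved)
  Node 4: index 0 -> 0 (same)
  Node 5: index 2 -> 1 (moved)
Nodes that changed position: 0 1 2 3 5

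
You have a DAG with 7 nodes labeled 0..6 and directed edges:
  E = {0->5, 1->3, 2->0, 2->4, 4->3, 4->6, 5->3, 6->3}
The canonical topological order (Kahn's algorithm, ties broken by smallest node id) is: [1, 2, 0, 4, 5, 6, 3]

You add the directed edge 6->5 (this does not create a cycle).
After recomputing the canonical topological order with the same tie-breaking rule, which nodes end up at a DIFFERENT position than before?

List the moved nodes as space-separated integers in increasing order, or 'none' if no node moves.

Answer: 5 6

Derivation:
Old toposort: [1, 2, 0, 4, 5, 6, 3]
Added edge 6->5
Recompute Kahn (smallest-id tiebreak):
  initial in-degrees: [1, 0, 0, 4, 1, 2, 1]
  ready (indeg=0): [1, 2]
  pop 1: indeg[3]->3 | ready=[2] | order so far=[1]
  pop 2: indeg[0]->0; indeg[4]->0 | ready=[0, 4] | order so far=[1, 2]
  pop 0: indeg[5]->1 | ready=[4] | order so far=[1, 2, 0]
  pop 4: indeg[3]->2; indeg[6]->0 | ready=[6] | order so far=[1, 2, 0, 4]
  pop 6: indeg[3]->1; indeg[5]->0 | ready=[5] | order so far=[1, 2, 0, 4, 6]
  pop 5: indeg[3]->0 | ready=[3] | order so far=[1, 2, 0, 4, 6, 5]
  pop 3: no out-edges | ready=[] | order so far=[1, 2, 0, 4, 6, 5, 3]
New canonical toposort: [1, 2, 0, 4, 6, 5, 3]
Compare positions:
  Node 0: index 2 -> 2 (same)
  Node 1: index 0 -> 0 (same)
  Node 2: index 1 -> 1 (same)
  Node 3: index 6 -> 6 (same)
  Node 4: index 3 -> 3 (same)
  Node 5: index 4 -> 5 (moved)
  Node 6: index 5 -> 4 (moved)
Nodes that changed position: 5 6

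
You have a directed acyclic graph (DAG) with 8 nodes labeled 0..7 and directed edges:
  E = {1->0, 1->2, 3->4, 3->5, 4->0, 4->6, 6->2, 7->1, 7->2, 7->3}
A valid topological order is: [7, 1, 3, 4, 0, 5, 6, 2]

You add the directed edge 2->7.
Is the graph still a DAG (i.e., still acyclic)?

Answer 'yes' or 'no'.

Answer: no

Derivation:
Given toposort: [7, 1, 3, 4, 0, 5, 6, 2]
Position of 2: index 7; position of 7: index 0
New edge 2->7: backward (u after v in old order)
Backward edge: old toposort is now invalid. Check if this creates a cycle.
Does 7 already reach 2? Reachable from 7: [0, 1, 2, 3, 4, 5, 6, 7]. YES -> cycle!
Still a DAG? no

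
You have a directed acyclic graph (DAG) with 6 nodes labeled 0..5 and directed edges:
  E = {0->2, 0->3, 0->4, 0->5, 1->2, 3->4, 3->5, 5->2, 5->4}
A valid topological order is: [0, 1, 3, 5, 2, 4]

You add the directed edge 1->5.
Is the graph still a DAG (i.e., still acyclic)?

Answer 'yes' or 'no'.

Given toposort: [0, 1, 3, 5, 2, 4]
Position of 1: index 1; position of 5: index 3
New edge 1->5: forward
Forward edge: respects the existing order. Still a DAG, same toposort still valid.
Still a DAG? yes

Answer: yes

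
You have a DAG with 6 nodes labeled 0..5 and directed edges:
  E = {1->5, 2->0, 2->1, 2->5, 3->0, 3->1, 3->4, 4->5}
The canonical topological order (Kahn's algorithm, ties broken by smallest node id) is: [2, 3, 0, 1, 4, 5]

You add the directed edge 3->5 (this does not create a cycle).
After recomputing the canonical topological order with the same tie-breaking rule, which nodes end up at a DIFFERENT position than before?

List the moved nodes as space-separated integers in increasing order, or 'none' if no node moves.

Old toposort: [2, 3, 0, 1, 4, 5]
Added edge 3->5
Recompute Kahn (smallest-id tiebreak):
  initial in-degrees: [2, 2, 0, 0, 1, 4]
  ready (indeg=0): [2, 3]
  pop 2: indeg[0]->1; indeg[1]->1; indeg[5]->3 | ready=[3] | order so far=[2]
  pop 3: indeg[0]->0; indeg[1]->0; indeg[4]->0; indeg[5]->2 | ready=[0, 1, 4] | order so far=[2, 3]
  pop 0: no out-edges | ready=[1, 4] | order so far=[2, 3, 0]
  pop 1: indeg[5]->1 | ready=[4] | order so far=[2, 3, 0, 1]
  pop 4: indeg[5]->0 | ready=[5] | order so far=[2, 3, 0, 1, 4]
  pop 5: no out-edges | ready=[] | order so far=[2, 3, 0, 1, 4, 5]
New canonical toposort: [2, 3, 0, 1, 4, 5]
Compare positions:
  Node 0: index 2 -> 2 (same)
  Node 1: index 3 -> 3 (same)
  Node 2: index 0 -> 0 (same)
  Node 3: index 1 -> 1 (same)
  Node 4: index 4 -> 4 (same)
  Node 5: index 5 -> 5 (same)
Nodes that changed position: none

Answer: none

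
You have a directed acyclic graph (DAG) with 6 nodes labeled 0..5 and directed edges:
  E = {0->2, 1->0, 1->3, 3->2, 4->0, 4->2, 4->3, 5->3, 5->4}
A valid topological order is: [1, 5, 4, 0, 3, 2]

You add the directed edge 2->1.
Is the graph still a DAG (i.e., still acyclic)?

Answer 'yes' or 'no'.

Answer: no

Derivation:
Given toposort: [1, 5, 4, 0, 3, 2]
Position of 2: index 5; position of 1: index 0
New edge 2->1: backward (u after v in old order)
Backward edge: old toposort is now invalid. Check if this creates a cycle.
Does 1 already reach 2? Reachable from 1: [0, 1, 2, 3]. YES -> cycle!
Still a DAG? no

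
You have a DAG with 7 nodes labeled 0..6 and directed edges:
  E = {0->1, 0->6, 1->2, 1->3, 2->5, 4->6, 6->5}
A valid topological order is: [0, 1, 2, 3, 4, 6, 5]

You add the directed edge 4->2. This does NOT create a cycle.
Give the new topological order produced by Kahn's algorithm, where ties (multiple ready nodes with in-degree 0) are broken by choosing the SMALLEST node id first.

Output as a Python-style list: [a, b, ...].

Answer: [0, 1, 3, 4, 2, 6, 5]

Derivation:
Old toposort: [0, 1, 2, 3, 4, 6, 5]
Added edge: 4->2
Position of 4 (4) > position of 2 (2). Must reorder: 4 must now come before 2.
Run Kahn's algorithm (break ties by smallest node id):
  initial in-degrees: [0, 1, 2, 1, 0, 2, 2]
  ready (indeg=0): [0, 4]
  pop 0: indeg[1]->0; indeg[6]->1 | ready=[1, 4] | order so far=[0]
  pop 1: indeg[2]->1; indeg[3]->0 | ready=[3, 4] | order so far=[0, 1]
  pop 3: no out-edges | ready=[4] | order so far=[0, 1, 3]
  pop 4: indeg[2]->0; indeg[6]->0 | ready=[2, 6] | order so far=[0, 1, 3, 4]
  pop 2: indeg[5]->1 | ready=[6] | order so far=[0, 1, 3, 4, 2]
  pop 6: indeg[5]->0 | ready=[5] | order so far=[0, 1, 3, 4, 2, 6]
  pop 5: no out-edges | ready=[] | order so far=[0, 1, 3, 4, 2, 6, 5]
  Result: [0, 1, 3, 4, 2, 6, 5]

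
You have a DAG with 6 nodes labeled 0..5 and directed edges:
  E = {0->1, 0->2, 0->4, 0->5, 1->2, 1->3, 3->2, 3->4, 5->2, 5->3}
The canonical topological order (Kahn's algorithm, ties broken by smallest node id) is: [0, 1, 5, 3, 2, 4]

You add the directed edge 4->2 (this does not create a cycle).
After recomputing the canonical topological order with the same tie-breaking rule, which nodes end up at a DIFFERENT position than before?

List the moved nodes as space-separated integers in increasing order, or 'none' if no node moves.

Answer: 2 4

Derivation:
Old toposort: [0, 1, 5, 3, 2, 4]
Added edge 4->2
Recompute Kahn (smallest-id tiebreak):
  initial in-degrees: [0, 1, 5, 2, 2, 1]
  ready (indeg=0): [0]
  pop 0: indeg[1]->0; indeg[2]->4; indeg[4]->1; indeg[5]->0 | ready=[1, 5] | order so far=[0]
  pop 1: indeg[2]->3; indeg[3]->1 | ready=[5] | order so far=[0, 1]
  pop 5: indeg[2]->2; indeg[3]->0 | ready=[3] | order so far=[0, 1, 5]
  pop 3: indeg[2]->1; indeg[4]->0 | ready=[4] | order so far=[0, 1, 5, 3]
  pop 4: indeg[2]->0 | ready=[2] | order so far=[0, 1, 5, 3, 4]
  pop 2: no out-edges | ready=[] | order so far=[0, 1, 5, 3, 4, 2]
New canonical toposort: [0, 1, 5, 3, 4, 2]
Compare positions:
  Node 0: index 0 -> 0 (same)
  Node 1: index 1 -> 1 (same)
  Node 2: index 4 -> 5 (moved)
  Node 3: index 3 -> 3 (same)
  Node 4: index 5 -> 4 (moved)
  Node 5: index 2 -> 2 (same)
Nodes that changed position: 2 4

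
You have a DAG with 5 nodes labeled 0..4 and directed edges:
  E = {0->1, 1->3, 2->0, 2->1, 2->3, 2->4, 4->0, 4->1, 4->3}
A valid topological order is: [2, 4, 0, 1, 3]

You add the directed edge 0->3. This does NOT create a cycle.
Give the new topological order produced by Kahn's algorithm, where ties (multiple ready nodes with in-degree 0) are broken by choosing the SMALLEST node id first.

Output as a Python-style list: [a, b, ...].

Old toposort: [2, 4, 0, 1, 3]
Added edge: 0->3
Position of 0 (2) < position of 3 (4). Old order still valid.
Run Kahn's algorithm (break ties by smallest node id):
  initial in-degrees: [2, 3, 0, 4, 1]
  ready (indeg=0): [2]
  pop 2: indeg[0]->1; indeg[1]->2; indeg[3]->3; indeg[4]->0 | ready=[4] | order so far=[2]
  pop 4: indeg[0]->0; indeg[1]->1; indeg[3]->2 | ready=[0] | order so far=[2, 4]
  pop 0: indeg[1]->0; indeg[3]->1 | ready=[1] | order so far=[2, 4, 0]
  pop 1: indeg[3]->0 | ready=[3] | order so far=[2, 4, 0, 1]
  pop 3: no out-edges | ready=[] | order so far=[2, 4, 0, 1, 3]
  Result: [2, 4, 0, 1, 3]

Answer: [2, 4, 0, 1, 3]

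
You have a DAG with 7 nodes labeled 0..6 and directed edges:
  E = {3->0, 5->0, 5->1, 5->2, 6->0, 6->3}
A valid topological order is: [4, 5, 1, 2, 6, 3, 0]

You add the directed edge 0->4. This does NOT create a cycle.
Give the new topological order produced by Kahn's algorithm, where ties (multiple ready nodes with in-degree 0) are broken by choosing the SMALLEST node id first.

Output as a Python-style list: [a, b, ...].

Old toposort: [4, 5, 1, 2, 6, 3, 0]
Added edge: 0->4
Position of 0 (6) > position of 4 (0). Must reorder: 0 must now come before 4.
Run Kahn's algorithm (break ties by smallest node id):
  initial in-degrees: [3, 1, 1, 1, 1, 0, 0]
  ready (indeg=0): [5, 6]
  pop 5: indeg[0]->2; indeg[1]->0; indeg[2]->0 | ready=[1, 2, 6] | order so far=[5]
  pop 1: no out-edges | ready=[2, 6] | order so far=[5, 1]
  pop 2: no out-edges | ready=[6] | order so far=[5, 1, 2]
  pop 6: indeg[0]->1; indeg[3]->0 | ready=[3] | order so far=[5, 1, 2, 6]
  pop 3: indeg[0]->0 | ready=[0] | order so far=[5, 1, 2, 6, 3]
  pop 0: indeg[4]->0 | ready=[4] | order so far=[5, 1, 2, 6, 3, 0]
  pop 4: no out-edges | ready=[] | order so far=[5, 1, 2, 6, 3, 0, 4]
  Result: [5, 1, 2, 6, 3, 0, 4]

Answer: [5, 1, 2, 6, 3, 0, 4]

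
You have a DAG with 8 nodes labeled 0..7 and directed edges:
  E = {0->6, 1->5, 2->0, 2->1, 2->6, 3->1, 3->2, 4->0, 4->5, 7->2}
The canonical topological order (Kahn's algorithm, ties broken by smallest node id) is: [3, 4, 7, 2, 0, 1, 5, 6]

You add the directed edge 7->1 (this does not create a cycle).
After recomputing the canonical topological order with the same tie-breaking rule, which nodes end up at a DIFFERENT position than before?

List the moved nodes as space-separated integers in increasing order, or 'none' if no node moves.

Old toposort: [3, 4, 7, 2, 0, 1, 5, 6]
Added edge 7->1
Recompute Kahn (smallest-id tiebreak):
  initial in-degrees: [2, 3, 2, 0, 0, 2, 2, 0]
  ready (indeg=0): [3, 4, 7]
  pop 3: indeg[1]->2; indeg[2]->1 | ready=[4, 7] | order so far=[3]
  pop 4: indeg[0]->1; indeg[5]->1 | ready=[7] | order so far=[3, 4]
  pop 7: indeg[1]->1; indeg[2]->0 | ready=[2] | order so far=[3, 4, 7]
  pop 2: indeg[0]->0; indeg[1]->0; indeg[6]->1 | ready=[0, 1] | order so far=[3, 4, 7, 2]
  pop 0: indeg[6]->0 | ready=[1, 6] | order so far=[3, 4, 7, 2, 0]
  pop 1: indeg[5]->0 | ready=[5, 6] | order so far=[3, 4, 7, 2, 0, 1]
  pop 5: no out-edges | ready=[6] | order so far=[3, 4, 7, 2, 0, 1, 5]
  pop 6: no out-edges | ready=[] | order so far=[3, 4, 7, 2, 0, 1, 5, 6]
New canonical toposort: [3, 4, 7, 2, 0, 1, 5, 6]
Compare positions:
  Node 0: index 4 -> 4 (same)
  Node 1: index 5 -> 5 (same)
  Node 2: index 3 -> 3 (same)
  Node 3: index 0 -> 0 (same)
  Node 4: index 1 -> 1 (same)
  Node 5: index 6 -> 6 (same)
  Node 6: index 7 -> 7 (same)
  Node 7: index 2 -> 2 (same)
Nodes that changed position: none

Answer: none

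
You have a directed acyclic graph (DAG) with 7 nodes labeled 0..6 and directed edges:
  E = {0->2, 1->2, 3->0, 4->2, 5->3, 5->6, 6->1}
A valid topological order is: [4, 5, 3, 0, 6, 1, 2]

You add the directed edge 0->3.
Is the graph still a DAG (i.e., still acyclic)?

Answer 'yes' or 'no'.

Given toposort: [4, 5, 3, 0, 6, 1, 2]
Position of 0: index 3; position of 3: index 2
New edge 0->3: backward (u after v in old order)
Backward edge: old toposort is now invalid. Check if this creates a cycle.
Does 3 already reach 0? Reachable from 3: [0, 2, 3]. YES -> cycle!
Still a DAG? no

Answer: no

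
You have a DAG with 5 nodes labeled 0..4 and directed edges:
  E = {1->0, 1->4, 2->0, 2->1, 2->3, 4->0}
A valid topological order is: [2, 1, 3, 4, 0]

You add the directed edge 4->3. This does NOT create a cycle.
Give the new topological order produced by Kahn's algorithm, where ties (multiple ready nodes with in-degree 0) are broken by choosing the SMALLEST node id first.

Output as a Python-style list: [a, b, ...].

Old toposort: [2, 1, 3, 4, 0]
Added edge: 4->3
Position of 4 (3) > position of 3 (2). Must reorder: 4 must now come before 3.
Run Kahn's algorithm (break ties by smallest node id):
  initial in-degrees: [3, 1, 0, 2, 1]
  ready (indeg=0): [2]
  pop 2: indeg[0]->2; indeg[1]->0; indeg[3]->1 | ready=[1] | order so far=[2]
  pop 1: indeg[0]->1; indeg[4]->0 | ready=[4] | order so far=[2, 1]
  pop 4: indeg[0]->0; indeg[3]->0 | ready=[0, 3] | order so far=[2, 1, 4]
  pop 0: no out-edges | ready=[3] | order so far=[2, 1, 4, 0]
  pop 3: no out-edges | ready=[] | order so far=[2, 1, 4, 0, 3]
  Result: [2, 1, 4, 0, 3]

Answer: [2, 1, 4, 0, 3]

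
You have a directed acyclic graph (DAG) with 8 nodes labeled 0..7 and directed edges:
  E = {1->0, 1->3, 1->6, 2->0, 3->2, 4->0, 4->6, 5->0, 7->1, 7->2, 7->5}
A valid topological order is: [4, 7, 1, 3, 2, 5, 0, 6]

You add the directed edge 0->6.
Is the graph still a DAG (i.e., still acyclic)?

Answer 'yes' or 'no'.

Given toposort: [4, 7, 1, 3, 2, 5, 0, 6]
Position of 0: index 6; position of 6: index 7
New edge 0->6: forward
Forward edge: respects the existing order. Still a DAG, same toposort still valid.
Still a DAG? yes

Answer: yes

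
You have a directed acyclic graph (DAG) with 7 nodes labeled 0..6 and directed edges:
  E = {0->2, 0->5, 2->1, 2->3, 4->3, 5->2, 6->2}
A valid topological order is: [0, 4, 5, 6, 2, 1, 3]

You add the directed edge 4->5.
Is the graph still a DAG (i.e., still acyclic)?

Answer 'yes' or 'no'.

Given toposort: [0, 4, 5, 6, 2, 1, 3]
Position of 4: index 1; position of 5: index 2
New edge 4->5: forward
Forward edge: respects the existing order. Still a DAG, same toposort still valid.
Still a DAG? yes

Answer: yes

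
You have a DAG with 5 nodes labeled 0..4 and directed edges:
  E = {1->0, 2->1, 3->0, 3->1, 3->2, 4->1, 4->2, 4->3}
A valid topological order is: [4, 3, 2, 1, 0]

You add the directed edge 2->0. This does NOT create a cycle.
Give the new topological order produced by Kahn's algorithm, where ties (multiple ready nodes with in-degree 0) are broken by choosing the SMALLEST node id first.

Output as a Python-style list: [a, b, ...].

Answer: [4, 3, 2, 1, 0]

Derivation:
Old toposort: [4, 3, 2, 1, 0]
Added edge: 2->0
Position of 2 (2) < position of 0 (4). Old order still valid.
Run Kahn's algorithm (break ties by smallest node id):
  initial in-degrees: [3, 3, 2, 1, 0]
  ready (indeg=0): [4]
  pop 4: indeg[1]->2; indeg[2]->1; indeg[3]->0 | ready=[3] | order so far=[4]
  pop 3: indeg[0]->2; indeg[1]->1; indeg[2]->0 | ready=[2] | order so far=[4, 3]
  pop 2: indeg[0]->1; indeg[1]->0 | ready=[1] | order so far=[4, 3, 2]
  pop 1: indeg[0]->0 | ready=[0] | order so far=[4, 3, 2, 1]
  pop 0: no out-edges | ready=[] | order so far=[4, 3, 2, 1, 0]
  Result: [4, 3, 2, 1, 0]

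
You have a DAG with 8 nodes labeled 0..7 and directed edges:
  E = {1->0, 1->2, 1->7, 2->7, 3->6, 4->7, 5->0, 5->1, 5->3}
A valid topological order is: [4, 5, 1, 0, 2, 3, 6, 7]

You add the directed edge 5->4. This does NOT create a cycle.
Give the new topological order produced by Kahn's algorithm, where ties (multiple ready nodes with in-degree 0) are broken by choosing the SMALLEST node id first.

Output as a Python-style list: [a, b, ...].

Old toposort: [4, 5, 1, 0, 2, 3, 6, 7]
Added edge: 5->4
Position of 5 (1) > position of 4 (0). Must reorder: 5 must now come before 4.
Run Kahn's algorithm (break ties by smallest node id):
  initial in-degrees: [2, 1, 1, 1, 1, 0, 1, 3]
  ready (indeg=0): [5]
  pop 5: indeg[0]->1; indeg[1]->0; indeg[3]->0; indeg[4]->0 | ready=[1, 3, 4] | order so far=[5]
  pop 1: indeg[0]->0; indeg[2]->0; indeg[7]->2 | ready=[0, 2, 3, 4] | order so far=[5, 1]
  pop 0: no out-edges | ready=[2, 3, 4] | order so far=[5, 1, 0]
  pop 2: indeg[7]->1 | ready=[3, 4] | order so far=[5, 1, 0, 2]
  pop 3: indeg[6]->0 | ready=[4, 6] | order so far=[5, 1, 0, 2, 3]
  pop 4: indeg[7]->0 | ready=[6, 7] | order so far=[5, 1, 0, 2, 3, 4]
  pop 6: no out-edges | ready=[7] | order so far=[5, 1, 0, 2, 3, 4, 6]
  pop 7: no out-edges | ready=[] | order so far=[5, 1, 0, 2, 3, 4, 6, 7]
  Result: [5, 1, 0, 2, 3, 4, 6, 7]

Answer: [5, 1, 0, 2, 3, 4, 6, 7]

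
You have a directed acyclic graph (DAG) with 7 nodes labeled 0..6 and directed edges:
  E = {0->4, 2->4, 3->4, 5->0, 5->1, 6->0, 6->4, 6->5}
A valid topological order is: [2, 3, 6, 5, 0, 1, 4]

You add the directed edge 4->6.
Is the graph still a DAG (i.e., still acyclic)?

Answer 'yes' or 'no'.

Answer: no

Derivation:
Given toposort: [2, 3, 6, 5, 0, 1, 4]
Position of 4: index 6; position of 6: index 2
New edge 4->6: backward (u after v in old order)
Backward edge: old toposort is now invalid. Check if this creates a cycle.
Does 6 already reach 4? Reachable from 6: [0, 1, 4, 5, 6]. YES -> cycle!
Still a DAG? no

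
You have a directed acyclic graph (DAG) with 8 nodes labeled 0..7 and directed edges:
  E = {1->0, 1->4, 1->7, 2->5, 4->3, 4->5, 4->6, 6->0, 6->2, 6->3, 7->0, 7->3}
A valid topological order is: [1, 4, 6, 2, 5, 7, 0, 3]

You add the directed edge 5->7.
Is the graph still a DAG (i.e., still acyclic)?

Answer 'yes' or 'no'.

Answer: yes

Derivation:
Given toposort: [1, 4, 6, 2, 5, 7, 0, 3]
Position of 5: index 4; position of 7: index 5
New edge 5->7: forward
Forward edge: respects the existing order. Still a DAG, same toposort still valid.
Still a DAG? yes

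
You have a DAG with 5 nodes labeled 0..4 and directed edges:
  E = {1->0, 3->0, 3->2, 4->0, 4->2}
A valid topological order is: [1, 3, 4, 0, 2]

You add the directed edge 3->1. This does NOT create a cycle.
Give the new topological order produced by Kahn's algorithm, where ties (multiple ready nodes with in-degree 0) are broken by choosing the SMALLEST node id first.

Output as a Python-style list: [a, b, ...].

Answer: [3, 1, 4, 0, 2]

Derivation:
Old toposort: [1, 3, 4, 0, 2]
Added edge: 3->1
Position of 3 (1) > position of 1 (0). Must reorder: 3 must now come before 1.
Run Kahn's algorithm (break ties by smallest node id):
  initial in-degrees: [3, 1, 2, 0, 0]
  ready (indeg=0): [3, 4]
  pop 3: indeg[0]->2; indeg[1]->0; indeg[2]->1 | ready=[1, 4] | order so far=[3]
  pop 1: indeg[0]->1 | ready=[4] | order so far=[3, 1]
  pop 4: indeg[0]->0; indeg[2]->0 | ready=[0, 2] | order so far=[3, 1, 4]
  pop 0: no out-edges | ready=[2] | order so far=[3, 1, 4, 0]
  pop 2: no out-edges | ready=[] | order so far=[3, 1, 4, 0, 2]
  Result: [3, 1, 4, 0, 2]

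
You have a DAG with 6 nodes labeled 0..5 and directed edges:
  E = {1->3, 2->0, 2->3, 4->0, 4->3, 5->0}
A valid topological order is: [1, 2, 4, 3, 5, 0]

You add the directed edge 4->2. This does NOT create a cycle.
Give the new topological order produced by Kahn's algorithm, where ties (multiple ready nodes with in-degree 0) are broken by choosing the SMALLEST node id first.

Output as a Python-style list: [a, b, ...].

Answer: [1, 4, 2, 3, 5, 0]

Derivation:
Old toposort: [1, 2, 4, 3, 5, 0]
Added edge: 4->2
Position of 4 (2) > position of 2 (1). Must reorder: 4 must now come before 2.
Run Kahn's algorithm (break ties by smallest node id):
  initial in-degrees: [3, 0, 1, 3, 0, 0]
  ready (indeg=0): [1, 4, 5]
  pop 1: indeg[3]->2 | ready=[4, 5] | order so far=[1]
  pop 4: indeg[0]->2; indeg[2]->0; indeg[3]->1 | ready=[2, 5] | order so far=[1, 4]
  pop 2: indeg[0]->1; indeg[3]->0 | ready=[3, 5] | order so far=[1, 4, 2]
  pop 3: no out-edges | ready=[5] | order so far=[1, 4, 2, 3]
  pop 5: indeg[0]->0 | ready=[0] | order so far=[1, 4, 2, 3, 5]
  pop 0: no out-edges | ready=[] | order so far=[1, 4, 2, 3, 5, 0]
  Result: [1, 4, 2, 3, 5, 0]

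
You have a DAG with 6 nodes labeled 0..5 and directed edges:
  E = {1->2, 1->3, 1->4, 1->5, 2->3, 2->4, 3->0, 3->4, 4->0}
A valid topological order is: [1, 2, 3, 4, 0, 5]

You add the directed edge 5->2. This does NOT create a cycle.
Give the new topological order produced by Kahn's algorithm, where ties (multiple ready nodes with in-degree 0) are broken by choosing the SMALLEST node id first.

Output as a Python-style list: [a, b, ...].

Old toposort: [1, 2, 3, 4, 0, 5]
Added edge: 5->2
Position of 5 (5) > position of 2 (1). Must reorder: 5 must now come before 2.
Run Kahn's algorithm (break ties by smallest node id):
  initial in-degrees: [2, 0, 2, 2, 3, 1]
  ready (indeg=0): [1]
  pop 1: indeg[2]->1; indeg[3]->1; indeg[4]->2; indeg[5]->0 | ready=[5] | order so far=[1]
  pop 5: indeg[2]->0 | ready=[2] | order so far=[1, 5]
  pop 2: indeg[3]->0; indeg[4]->1 | ready=[3] | order so far=[1, 5, 2]
  pop 3: indeg[0]->1; indeg[4]->0 | ready=[4] | order so far=[1, 5, 2, 3]
  pop 4: indeg[0]->0 | ready=[0] | order so far=[1, 5, 2, 3, 4]
  pop 0: no out-edges | ready=[] | order so far=[1, 5, 2, 3, 4, 0]
  Result: [1, 5, 2, 3, 4, 0]

Answer: [1, 5, 2, 3, 4, 0]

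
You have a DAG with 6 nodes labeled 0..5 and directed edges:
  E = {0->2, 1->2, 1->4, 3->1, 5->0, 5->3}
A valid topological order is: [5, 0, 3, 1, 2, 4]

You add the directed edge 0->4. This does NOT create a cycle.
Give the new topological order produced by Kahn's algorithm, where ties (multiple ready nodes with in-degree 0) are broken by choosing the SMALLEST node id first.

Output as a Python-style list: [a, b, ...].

Old toposort: [5, 0, 3, 1, 2, 4]
Added edge: 0->4
Position of 0 (1) < position of 4 (5). Old order still valid.
Run Kahn's algorithm (break ties by smallest node id):
  initial in-degrees: [1, 1, 2, 1, 2, 0]
  ready (indeg=0): [5]
  pop 5: indeg[0]->0; indeg[3]->0 | ready=[0, 3] | order so far=[5]
  pop 0: indeg[2]->1; indeg[4]->1 | ready=[3] | order so far=[5, 0]
  pop 3: indeg[1]->0 | ready=[1] | order so far=[5, 0, 3]
  pop 1: indeg[2]->0; indeg[4]->0 | ready=[2, 4] | order so far=[5, 0, 3, 1]
  pop 2: no out-edges | ready=[4] | order so far=[5, 0, 3, 1, 2]
  pop 4: no out-edges | ready=[] | order so far=[5, 0, 3, 1, 2, 4]
  Result: [5, 0, 3, 1, 2, 4]

Answer: [5, 0, 3, 1, 2, 4]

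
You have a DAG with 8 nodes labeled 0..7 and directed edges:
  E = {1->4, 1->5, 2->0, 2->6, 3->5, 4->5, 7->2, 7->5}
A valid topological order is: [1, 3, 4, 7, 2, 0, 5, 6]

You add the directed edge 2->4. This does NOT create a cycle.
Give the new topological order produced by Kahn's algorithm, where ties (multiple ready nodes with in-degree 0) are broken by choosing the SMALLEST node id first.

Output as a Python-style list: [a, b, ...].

Answer: [1, 3, 7, 2, 0, 4, 5, 6]

Derivation:
Old toposort: [1, 3, 4, 7, 2, 0, 5, 6]
Added edge: 2->4
Position of 2 (4) > position of 4 (2). Must reorder: 2 must now come before 4.
Run Kahn's algorithm (break ties by smallest node id):
  initial in-degrees: [1, 0, 1, 0, 2, 4, 1, 0]
  ready (indeg=0): [1, 3, 7]
  pop 1: indeg[4]->1; indeg[5]->3 | ready=[3, 7] | order so far=[1]
  pop 3: indeg[5]->2 | ready=[7] | order so far=[1, 3]
  pop 7: indeg[2]->0; indeg[5]->1 | ready=[2] | order so far=[1, 3, 7]
  pop 2: indeg[0]->0; indeg[4]->0; indeg[6]->0 | ready=[0, 4, 6] | order so far=[1, 3, 7, 2]
  pop 0: no out-edges | ready=[4, 6] | order so far=[1, 3, 7, 2, 0]
  pop 4: indeg[5]->0 | ready=[5, 6] | order so far=[1, 3, 7, 2, 0, 4]
  pop 5: no out-edges | ready=[6] | order so far=[1, 3, 7, 2, 0, 4, 5]
  pop 6: no out-edges | ready=[] | order so far=[1, 3, 7, 2, 0, 4, 5, 6]
  Result: [1, 3, 7, 2, 0, 4, 5, 6]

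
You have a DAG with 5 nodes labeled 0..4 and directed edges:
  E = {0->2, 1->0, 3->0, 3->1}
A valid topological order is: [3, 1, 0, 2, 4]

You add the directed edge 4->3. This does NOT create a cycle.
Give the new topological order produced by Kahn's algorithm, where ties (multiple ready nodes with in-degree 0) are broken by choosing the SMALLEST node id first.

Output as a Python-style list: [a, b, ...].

Answer: [4, 3, 1, 0, 2]

Derivation:
Old toposort: [3, 1, 0, 2, 4]
Added edge: 4->3
Position of 4 (4) > position of 3 (0). Must reorder: 4 must now come before 3.
Run Kahn's algorithm (break ties by smallest node id):
  initial in-degrees: [2, 1, 1, 1, 0]
  ready (indeg=0): [4]
  pop 4: indeg[3]->0 | ready=[3] | order so far=[4]
  pop 3: indeg[0]->1; indeg[1]->0 | ready=[1] | order so far=[4, 3]
  pop 1: indeg[0]->0 | ready=[0] | order so far=[4, 3, 1]
  pop 0: indeg[2]->0 | ready=[2] | order so far=[4, 3, 1, 0]
  pop 2: no out-edges | ready=[] | order so far=[4, 3, 1, 0, 2]
  Result: [4, 3, 1, 0, 2]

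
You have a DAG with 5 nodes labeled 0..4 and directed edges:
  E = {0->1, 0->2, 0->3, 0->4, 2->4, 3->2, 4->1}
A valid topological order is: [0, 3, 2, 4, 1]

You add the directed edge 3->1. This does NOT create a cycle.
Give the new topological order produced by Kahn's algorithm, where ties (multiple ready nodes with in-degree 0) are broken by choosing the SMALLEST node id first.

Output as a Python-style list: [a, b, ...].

Old toposort: [0, 3, 2, 4, 1]
Added edge: 3->1
Position of 3 (1) < position of 1 (4). Old order still valid.
Run Kahn's algorithm (break ties by smallest node id):
  initial in-degrees: [0, 3, 2, 1, 2]
  ready (indeg=0): [0]
  pop 0: indeg[1]->2; indeg[2]->1; indeg[3]->0; indeg[4]->1 | ready=[3] | order so far=[0]
  pop 3: indeg[1]->1; indeg[2]->0 | ready=[2] | order so far=[0, 3]
  pop 2: indeg[4]->0 | ready=[4] | order so far=[0, 3, 2]
  pop 4: indeg[1]->0 | ready=[1] | order so far=[0, 3, 2, 4]
  pop 1: no out-edges | ready=[] | order so far=[0, 3, 2, 4, 1]
  Result: [0, 3, 2, 4, 1]

Answer: [0, 3, 2, 4, 1]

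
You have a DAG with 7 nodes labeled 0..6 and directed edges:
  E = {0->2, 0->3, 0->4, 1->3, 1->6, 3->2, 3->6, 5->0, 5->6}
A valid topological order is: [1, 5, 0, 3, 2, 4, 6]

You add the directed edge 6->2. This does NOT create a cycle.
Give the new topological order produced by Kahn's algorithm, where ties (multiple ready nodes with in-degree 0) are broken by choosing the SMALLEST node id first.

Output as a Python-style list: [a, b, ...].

Old toposort: [1, 5, 0, 3, 2, 4, 6]
Added edge: 6->2
Position of 6 (6) > position of 2 (4). Must reorder: 6 must now come before 2.
Run Kahn's algorithm (break ties by smallest node id):
  initial in-degrees: [1, 0, 3, 2, 1, 0, 3]
  ready (indeg=0): [1, 5]
  pop 1: indeg[3]->1; indeg[6]->2 | ready=[5] | order so far=[1]
  pop 5: indeg[0]->0; indeg[6]->1 | ready=[0] | order so far=[1, 5]
  pop 0: indeg[2]->2; indeg[3]->0; indeg[4]->0 | ready=[3, 4] | order so far=[1, 5, 0]
  pop 3: indeg[2]->1; indeg[6]->0 | ready=[4, 6] | order so far=[1, 5, 0, 3]
  pop 4: no out-edges | ready=[6] | order so far=[1, 5, 0, 3, 4]
  pop 6: indeg[2]->0 | ready=[2] | order so far=[1, 5, 0, 3, 4, 6]
  pop 2: no out-edges | ready=[] | order so far=[1, 5, 0, 3, 4, 6, 2]
  Result: [1, 5, 0, 3, 4, 6, 2]

Answer: [1, 5, 0, 3, 4, 6, 2]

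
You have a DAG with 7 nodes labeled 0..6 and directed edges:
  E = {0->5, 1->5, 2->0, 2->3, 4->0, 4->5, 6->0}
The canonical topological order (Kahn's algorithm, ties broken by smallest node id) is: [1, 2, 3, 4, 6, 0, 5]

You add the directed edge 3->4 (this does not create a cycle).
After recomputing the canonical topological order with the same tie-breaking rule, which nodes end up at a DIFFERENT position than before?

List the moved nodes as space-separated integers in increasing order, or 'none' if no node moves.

Answer: none

Derivation:
Old toposort: [1, 2, 3, 4, 6, 0, 5]
Added edge 3->4
Recompute Kahn (smallest-id tiebreak):
  initial in-degrees: [3, 0, 0, 1, 1, 3, 0]
  ready (indeg=0): [1, 2, 6]
  pop 1: indeg[5]->2 | ready=[2, 6] | order so far=[1]
  pop 2: indeg[0]->2; indeg[3]->0 | ready=[3, 6] | order so far=[1, 2]
  pop 3: indeg[4]->0 | ready=[4, 6] | order so far=[1, 2, 3]
  pop 4: indeg[0]->1; indeg[5]->1 | ready=[6] | order so far=[1, 2, 3, 4]
  pop 6: indeg[0]->0 | ready=[0] | order so far=[1, 2, 3, 4, 6]
  pop 0: indeg[5]->0 | ready=[5] | order so far=[1, 2, 3, 4, 6, 0]
  pop 5: no out-edges | ready=[] | order so far=[1, 2, 3, 4, 6, 0, 5]
New canonical toposort: [1, 2, 3, 4, 6, 0, 5]
Compare positions:
  Node 0: index 5 -> 5 (same)
  Node 1: index 0 -> 0 (same)
  Node 2: index 1 -> 1 (same)
  Node 3: index 2 -> 2 (same)
  Node 4: index 3 -> 3 (same)
  Node 5: index 6 -> 6 (same)
  Node 6: index 4 -> 4 (same)
Nodes that changed position: none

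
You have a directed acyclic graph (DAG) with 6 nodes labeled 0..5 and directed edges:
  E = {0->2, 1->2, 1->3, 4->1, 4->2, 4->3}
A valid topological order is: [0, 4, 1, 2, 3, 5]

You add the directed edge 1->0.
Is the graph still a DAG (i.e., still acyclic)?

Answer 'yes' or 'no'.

Answer: yes

Derivation:
Given toposort: [0, 4, 1, 2, 3, 5]
Position of 1: index 2; position of 0: index 0
New edge 1->0: backward (u after v in old order)
Backward edge: old toposort is now invalid. Check if this creates a cycle.
Does 0 already reach 1? Reachable from 0: [0, 2]. NO -> still a DAG (reorder needed).
Still a DAG? yes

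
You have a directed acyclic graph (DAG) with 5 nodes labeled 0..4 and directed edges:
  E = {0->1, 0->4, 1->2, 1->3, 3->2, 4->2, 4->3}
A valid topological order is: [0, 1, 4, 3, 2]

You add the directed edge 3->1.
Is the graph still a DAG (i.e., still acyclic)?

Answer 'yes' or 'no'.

Answer: no

Derivation:
Given toposort: [0, 1, 4, 3, 2]
Position of 3: index 3; position of 1: index 1
New edge 3->1: backward (u after v in old order)
Backward edge: old toposort is now invalid. Check if this creates a cycle.
Does 1 already reach 3? Reachable from 1: [1, 2, 3]. YES -> cycle!
Still a DAG? no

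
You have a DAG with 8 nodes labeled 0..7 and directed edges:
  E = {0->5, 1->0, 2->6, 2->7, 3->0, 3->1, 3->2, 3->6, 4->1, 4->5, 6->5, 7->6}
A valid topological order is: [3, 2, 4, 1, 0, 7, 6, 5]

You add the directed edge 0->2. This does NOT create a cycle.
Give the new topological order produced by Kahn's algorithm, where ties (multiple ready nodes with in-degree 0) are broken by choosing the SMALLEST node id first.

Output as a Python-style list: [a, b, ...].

Answer: [3, 4, 1, 0, 2, 7, 6, 5]

Derivation:
Old toposort: [3, 2, 4, 1, 0, 7, 6, 5]
Added edge: 0->2
Position of 0 (4) > position of 2 (1). Must reorder: 0 must now come before 2.
Run Kahn's algorithm (break ties by smallest node id):
  initial in-degrees: [2, 2, 2, 0, 0, 3, 3, 1]
  ready (indeg=0): [3, 4]
  pop 3: indeg[0]->1; indeg[1]->1; indeg[2]->1; indeg[6]->2 | ready=[4] | order so far=[3]
  pop 4: indeg[1]->0; indeg[5]->2 | ready=[1] | order so far=[3, 4]
  pop 1: indeg[0]->0 | ready=[0] | order so far=[3, 4, 1]
  pop 0: indeg[2]->0; indeg[5]->1 | ready=[2] | order so far=[3, 4, 1, 0]
  pop 2: indeg[6]->1; indeg[7]->0 | ready=[7] | order so far=[3, 4, 1, 0, 2]
  pop 7: indeg[6]->0 | ready=[6] | order so far=[3, 4, 1, 0, 2, 7]
  pop 6: indeg[5]->0 | ready=[5] | order so far=[3, 4, 1, 0, 2, 7, 6]
  pop 5: no out-edges | ready=[] | order so far=[3, 4, 1, 0, 2, 7, 6, 5]
  Result: [3, 4, 1, 0, 2, 7, 6, 5]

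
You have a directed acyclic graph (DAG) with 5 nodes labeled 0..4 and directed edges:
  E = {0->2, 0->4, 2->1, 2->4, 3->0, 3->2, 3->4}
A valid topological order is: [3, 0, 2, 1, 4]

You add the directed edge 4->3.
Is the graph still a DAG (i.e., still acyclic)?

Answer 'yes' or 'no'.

Answer: no

Derivation:
Given toposort: [3, 0, 2, 1, 4]
Position of 4: index 4; position of 3: index 0
New edge 4->3: backward (u after v in old order)
Backward edge: old toposort is now invalid. Check if this creates a cycle.
Does 3 already reach 4? Reachable from 3: [0, 1, 2, 3, 4]. YES -> cycle!
Still a DAG? no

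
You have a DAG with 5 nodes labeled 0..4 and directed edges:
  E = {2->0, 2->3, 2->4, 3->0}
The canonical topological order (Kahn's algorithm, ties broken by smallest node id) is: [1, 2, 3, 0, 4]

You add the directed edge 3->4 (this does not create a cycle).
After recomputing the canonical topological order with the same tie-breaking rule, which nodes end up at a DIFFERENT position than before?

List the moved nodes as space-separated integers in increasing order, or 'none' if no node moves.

Old toposort: [1, 2, 3, 0, 4]
Added edge 3->4
Recompute Kahn (smallest-id tiebreak):
  initial in-degrees: [2, 0, 0, 1, 2]
  ready (indeg=0): [1, 2]
  pop 1: no out-edges | ready=[2] | order so far=[1]
  pop 2: indeg[0]->1; indeg[3]->0; indeg[4]->1 | ready=[3] | order so far=[1, 2]
  pop 3: indeg[0]->0; indeg[4]->0 | ready=[0, 4] | order so far=[1, 2, 3]
  pop 0: no out-edges | ready=[4] | order so far=[1, 2, 3, 0]
  pop 4: no out-edges | ready=[] | order so far=[1, 2, 3, 0, 4]
New canonical toposort: [1, 2, 3, 0, 4]
Compare positions:
  Node 0: index 3 -> 3 (same)
  Node 1: index 0 -> 0 (same)
  Node 2: index 1 -> 1 (same)
  Node 3: index 2 -> 2 (same)
  Node 4: index 4 -> 4 (same)
Nodes that changed position: none

Answer: none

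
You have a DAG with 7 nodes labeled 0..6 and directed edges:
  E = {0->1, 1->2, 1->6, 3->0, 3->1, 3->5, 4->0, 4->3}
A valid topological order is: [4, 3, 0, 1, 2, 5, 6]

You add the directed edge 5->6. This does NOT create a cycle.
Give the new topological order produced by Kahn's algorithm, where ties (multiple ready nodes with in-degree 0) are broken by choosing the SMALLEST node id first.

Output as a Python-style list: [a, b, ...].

Answer: [4, 3, 0, 1, 2, 5, 6]

Derivation:
Old toposort: [4, 3, 0, 1, 2, 5, 6]
Added edge: 5->6
Position of 5 (5) < position of 6 (6). Old order still valid.
Run Kahn's algorithm (break ties by smallest node id):
  initial in-degrees: [2, 2, 1, 1, 0, 1, 2]
  ready (indeg=0): [4]
  pop 4: indeg[0]->1; indeg[3]->0 | ready=[3] | order so far=[4]
  pop 3: indeg[0]->0; indeg[1]->1; indeg[5]->0 | ready=[0, 5] | order so far=[4, 3]
  pop 0: indeg[1]->0 | ready=[1, 5] | order so far=[4, 3, 0]
  pop 1: indeg[2]->0; indeg[6]->1 | ready=[2, 5] | order so far=[4, 3, 0, 1]
  pop 2: no out-edges | ready=[5] | order so far=[4, 3, 0, 1, 2]
  pop 5: indeg[6]->0 | ready=[6] | order so far=[4, 3, 0, 1, 2, 5]
  pop 6: no out-edges | ready=[] | order so far=[4, 3, 0, 1, 2, 5, 6]
  Result: [4, 3, 0, 1, 2, 5, 6]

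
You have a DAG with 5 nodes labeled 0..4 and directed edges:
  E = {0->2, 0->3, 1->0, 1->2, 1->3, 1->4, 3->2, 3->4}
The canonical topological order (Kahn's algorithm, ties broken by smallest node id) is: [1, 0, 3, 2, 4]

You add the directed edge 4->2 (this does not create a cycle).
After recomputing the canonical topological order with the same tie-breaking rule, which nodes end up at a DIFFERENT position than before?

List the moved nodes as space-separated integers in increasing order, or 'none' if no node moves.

Old toposort: [1, 0, 3, 2, 4]
Added edge 4->2
Recompute Kahn (smallest-id tiebreak):
  initial in-degrees: [1, 0, 4, 2, 2]
  ready (indeg=0): [1]
  pop 1: indeg[0]->0; indeg[2]->3; indeg[3]->1; indeg[4]->1 | ready=[0] | order so far=[1]
  pop 0: indeg[2]->2; indeg[3]->0 | ready=[3] | order so far=[1, 0]
  pop 3: indeg[2]->1; indeg[4]->0 | ready=[4] | order so far=[1, 0, 3]
  pop 4: indeg[2]->0 | ready=[2] | order so far=[1, 0, 3, 4]
  pop 2: no out-edges | ready=[] | order so far=[1, 0, 3, 4, 2]
New canonical toposort: [1, 0, 3, 4, 2]
Compare positions:
  Node 0: index 1 -> 1 (same)
  Node 1: index 0 -> 0 (same)
  Node 2: index 3 -> 4 (moved)
  Node 3: index 2 -> 2 (same)
  Node 4: index 4 -> 3 (moved)
Nodes that changed position: 2 4

Answer: 2 4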